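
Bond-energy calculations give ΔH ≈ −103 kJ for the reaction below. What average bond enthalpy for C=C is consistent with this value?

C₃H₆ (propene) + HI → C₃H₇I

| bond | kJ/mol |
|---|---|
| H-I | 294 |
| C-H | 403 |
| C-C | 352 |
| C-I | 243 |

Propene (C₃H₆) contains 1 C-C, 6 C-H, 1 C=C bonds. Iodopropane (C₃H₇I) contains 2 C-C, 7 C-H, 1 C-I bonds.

Let D be the C=C bond energy.
Σ(broken) = 1×352 + 6×403 + 1×D + 1×294 = 3064 + D
Σ(formed) = 2×352 + 7×403 + 1×243 = 3768
ΔH = Σ(broken) − Σ(formed) = (3064 + D) − (3768) = −704 + D
Setting this equal to −103 kJ gives D = 601 kJ/mol.

D(C=C) ≈ 601 kJ/mol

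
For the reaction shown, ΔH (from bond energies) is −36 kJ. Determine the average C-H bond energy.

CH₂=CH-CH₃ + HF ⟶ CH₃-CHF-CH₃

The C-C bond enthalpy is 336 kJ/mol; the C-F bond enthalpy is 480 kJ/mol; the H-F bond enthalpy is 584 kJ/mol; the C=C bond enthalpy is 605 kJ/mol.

D(C-H) ≈ 409 kJ/mol

Let D be the C-H bond energy.
Σ(broken) = 1×336 + 6×D + 1×605 + 1×584 = 1525 + 6D
Σ(formed) = 2×336 + 1×480 + 7×D = 1152 + 7D
ΔH = Σ(broken) − Σ(formed) = (1525 + 6D) − (1152 + 7D) = +373 − D
Setting this equal to −36 kJ gives D = 409 kJ/mol.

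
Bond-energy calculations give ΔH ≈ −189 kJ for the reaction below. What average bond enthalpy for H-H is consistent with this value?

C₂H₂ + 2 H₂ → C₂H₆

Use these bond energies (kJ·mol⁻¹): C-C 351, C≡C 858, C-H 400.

Let D be the H-H bond energy.
Σ(broken) = 1×858 + 2×400 + 2×D = 1658 + 2D
Σ(formed) = 1×351 + 6×400 = 2751
ΔH = Σ(broken) − Σ(formed) = (1658 + 2D) − (2751) = −1093 + 2D
Setting this equal to −189 kJ gives 2D = 904, so D = 452 kJ/mol.

D(H-H) ≈ 452 kJ/mol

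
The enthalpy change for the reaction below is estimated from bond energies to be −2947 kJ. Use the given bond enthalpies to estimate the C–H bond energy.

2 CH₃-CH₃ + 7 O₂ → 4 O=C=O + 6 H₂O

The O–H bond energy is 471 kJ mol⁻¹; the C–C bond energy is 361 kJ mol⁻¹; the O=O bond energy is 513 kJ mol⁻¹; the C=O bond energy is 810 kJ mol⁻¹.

D(C–H) ≈ 406 kJ/mol

Let D be the C–H bond energy.
Σ(broken) = 2×361 + 12×D + 7×513 = 4313 + 12D
Σ(formed) = 8×810 + 12×471 = 12132
ΔH = Σ(broken) − Σ(formed) = (4313 + 12D) − (12132) = −7819 + 12D
Setting this equal to −2947 kJ gives 12D = 4872, so D = 406 kJ/mol.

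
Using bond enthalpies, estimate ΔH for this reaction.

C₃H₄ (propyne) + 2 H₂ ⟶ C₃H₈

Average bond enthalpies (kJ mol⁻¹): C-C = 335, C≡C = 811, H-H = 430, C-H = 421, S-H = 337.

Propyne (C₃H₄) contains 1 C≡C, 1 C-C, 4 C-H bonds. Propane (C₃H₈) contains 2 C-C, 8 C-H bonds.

Bonds broken (reactants):
  C≡C: 1 × 811 = 811
  C-C: 1 × 335 = 335
  C-H: 4 × 421 = 1684
  H-H: 2 × 430 = 860
  Σ(broken) = 3690 kJ
Bonds formed (products):
  C-C: 2 × 335 = 670
  C-H: 8 × 421 = 3368
  Σ(formed) = 4038 kJ
ΔH = Σ(broken) − Σ(formed) = 3690 − 4038 = −348 kJ

ΔH ≈ −348 kJ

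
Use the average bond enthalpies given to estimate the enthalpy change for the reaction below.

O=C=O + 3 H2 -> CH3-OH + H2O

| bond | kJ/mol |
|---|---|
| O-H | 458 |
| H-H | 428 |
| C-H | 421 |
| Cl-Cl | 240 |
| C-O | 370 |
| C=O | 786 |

ΔH ≈ −151 kJ

Bonds broken (reactants):
  C=O: 2 × 786 = 1572
  H-H: 3 × 428 = 1284
  Σ(broken) = 2856 kJ
Bonds formed (products):
  C-H: 3 × 421 = 1263
  C-O: 1 × 370 = 370
  O-H: 3 × 458 = 1374
  Σ(formed) = 3007 kJ
ΔH = Σ(broken) − Σ(formed) = 2856 − 3007 = −151 kJ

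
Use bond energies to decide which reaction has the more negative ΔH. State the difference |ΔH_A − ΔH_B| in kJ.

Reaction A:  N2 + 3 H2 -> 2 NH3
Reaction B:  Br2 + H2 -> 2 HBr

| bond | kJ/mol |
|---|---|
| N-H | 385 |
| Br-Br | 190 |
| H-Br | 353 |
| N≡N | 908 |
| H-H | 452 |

Reaction B, by 18 kJ

Reaction A:
  Bonds broken (reactants):
    H-H: 3 × 452 = 1356
    N≡N: 1 × 908 = 908
    Σ(broken) = 2264 kJ
  Bonds formed (products):
    N-H: 6 × 385 = 2310
    Σ(formed) = 2310 kJ
  ΔH_A = 2264 − 2310 = −46 kJ
Reaction B:
  Bonds broken (reactants):
    Br-Br: 1 × 190 = 190
    H-H: 1 × 452 = 452
    Σ(broken) = 642 kJ
  Bonds formed (products):
    H-Br: 2 × 353 = 706
    Σ(formed) = 706 kJ
  ΔH_B = 642 − 706 = −64 kJ
ΔH_A − ΔH_B = +18 kJ, so reaction B has the more negative ΔH; |ΔH_A − ΔH_B| = 18 kJ.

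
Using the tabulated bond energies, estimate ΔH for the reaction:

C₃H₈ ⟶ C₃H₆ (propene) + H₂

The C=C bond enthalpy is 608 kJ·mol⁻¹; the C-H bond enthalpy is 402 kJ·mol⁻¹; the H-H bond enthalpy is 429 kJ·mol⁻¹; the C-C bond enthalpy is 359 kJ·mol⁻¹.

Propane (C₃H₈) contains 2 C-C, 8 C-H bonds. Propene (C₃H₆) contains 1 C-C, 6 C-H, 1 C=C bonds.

ΔH ≈ +126 kJ

Bonds broken (reactants):
  C-C: 2 × 359 = 718
  C-H: 8 × 402 = 3216
  Σ(broken) = 3934 kJ
Bonds formed (products):
  C-C: 1 × 359 = 359
  C-H: 6 × 402 = 2412
  C=C: 1 × 608 = 608
  H-H: 1 × 429 = 429
  Σ(formed) = 3808 kJ
ΔH = Σ(broken) − Σ(formed) = 3934 − 3808 = +126 kJ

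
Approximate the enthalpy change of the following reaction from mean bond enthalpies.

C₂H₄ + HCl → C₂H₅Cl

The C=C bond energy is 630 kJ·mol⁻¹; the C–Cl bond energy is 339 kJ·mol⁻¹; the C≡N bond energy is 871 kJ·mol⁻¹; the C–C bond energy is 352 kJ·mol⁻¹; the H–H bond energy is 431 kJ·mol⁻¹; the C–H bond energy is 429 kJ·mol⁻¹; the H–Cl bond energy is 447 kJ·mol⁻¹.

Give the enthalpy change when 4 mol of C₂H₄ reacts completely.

Bonds broken (reactants):
  C–H: 4 × 429 = 1716
  C=C: 1 × 630 = 630
  H–Cl: 1 × 447 = 447
  Σ(broken) = 2793 kJ
Bonds formed (products):
  C–C: 1 × 352 = 352
  C–Cl: 1 × 339 = 339
  C–H: 5 × 429 = 2145
  Σ(formed) = 2836 kJ
ΔH = Σ(broken) − Σ(formed) = 2793 − 2836 = −43 kJ
For 4× the reaction as written: 4 × (−43) = −172 kJ

ΔH = −172 kJ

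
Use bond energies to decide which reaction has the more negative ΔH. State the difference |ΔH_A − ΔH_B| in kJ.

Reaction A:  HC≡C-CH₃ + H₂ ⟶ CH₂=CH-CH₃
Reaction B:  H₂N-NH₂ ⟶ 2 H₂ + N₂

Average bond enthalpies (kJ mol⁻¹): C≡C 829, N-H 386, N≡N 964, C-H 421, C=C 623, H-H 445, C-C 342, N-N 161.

Reaction A, by 42 kJ

Reaction A:
  Bonds broken (reactants):
    C≡C: 1 × 829 = 829
    C-C: 1 × 342 = 342
    C-H: 4 × 421 = 1684
    H-H: 1 × 445 = 445
    Σ(broken) = 3300 kJ
  Bonds formed (products):
    C-C: 1 × 342 = 342
    C-H: 6 × 421 = 2526
    C=C: 1 × 623 = 623
    Σ(formed) = 3491 kJ
  ΔH_A = 3300 − 3491 = −191 kJ
Reaction B:
  Bonds broken (reactants):
    N-H: 4 × 386 = 1544
    N-N: 1 × 161 = 161
    Σ(broken) = 1705 kJ
  Bonds formed (products):
    H-H: 2 × 445 = 890
    N≡N: 1 × 964 = 964
    Σ(formed) = 1854 kJ
  ΔH_B = 1705 − 1854 = −149 kJ
ΔH_A − ΔH_B = −42 kJ, so reaction A has the more negative ΔH; |ΔH_A − ΔH_B| = 42 kJ.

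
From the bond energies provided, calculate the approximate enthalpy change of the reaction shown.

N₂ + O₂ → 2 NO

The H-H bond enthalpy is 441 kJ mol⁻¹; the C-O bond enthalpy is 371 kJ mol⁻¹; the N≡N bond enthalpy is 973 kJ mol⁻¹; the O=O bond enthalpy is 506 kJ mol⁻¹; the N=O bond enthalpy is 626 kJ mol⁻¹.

Bonds broken (reactants):
  N≡N: 1 × 973 = 973
  O=O: 1 × 506 = 506
  Σ(broken) = 1479 kJ
Bonds formed (products):
  N=O: 2 × 626 = 1252
  Σ(formed) = 1252 kJ
ΔH = Σ(broken) − Σ(formed) = 1479 − 1252 = +227 kJ

ΔH ≈ +227 kJ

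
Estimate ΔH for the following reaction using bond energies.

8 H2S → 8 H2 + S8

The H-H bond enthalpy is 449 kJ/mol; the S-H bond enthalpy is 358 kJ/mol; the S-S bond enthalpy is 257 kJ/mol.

ΔH ≈ +80 kJ

Bonds broken (reactants):
  S-H: 16 × 358 = 5728
  Σ(broken) = 5728 kJ
Bonds formed (products):
  H-H: 8 × 449 = 3592
  S-S: 8 × 257 = 2056
  Σ(formed) = 5648 kJ
ΔH = Σ(broken) − Σ(formed) = 5728 − 5648 = +80 kJ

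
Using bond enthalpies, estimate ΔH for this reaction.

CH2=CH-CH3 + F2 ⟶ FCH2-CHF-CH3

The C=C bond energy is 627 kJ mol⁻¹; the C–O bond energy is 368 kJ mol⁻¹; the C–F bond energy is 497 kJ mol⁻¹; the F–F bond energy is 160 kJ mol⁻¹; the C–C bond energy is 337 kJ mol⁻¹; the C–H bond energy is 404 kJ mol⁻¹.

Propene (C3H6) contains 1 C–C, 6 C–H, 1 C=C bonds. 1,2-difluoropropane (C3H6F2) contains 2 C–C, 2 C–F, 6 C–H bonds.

Bonds broken (reactants):
  C–C: 1 × 337 = 337
  C–H: 6 × 404 = 2424
  C=C: 1 × 627 = 627
  F–F: 1 × 160 = 160
  Σ(broken) = 3548 kJ
Bonds formed (products):
  C–C: 2 × 337 = 674
  C–F: 2 × 497 = 994
  C–H: 6 × 404 = 2424
  Σ(formed) = 4092 kJ
ΔH = Σ(broken) − Σ(formed) = 3548 − 4092 = −544 kJ

ΔH ≈ −544 kJ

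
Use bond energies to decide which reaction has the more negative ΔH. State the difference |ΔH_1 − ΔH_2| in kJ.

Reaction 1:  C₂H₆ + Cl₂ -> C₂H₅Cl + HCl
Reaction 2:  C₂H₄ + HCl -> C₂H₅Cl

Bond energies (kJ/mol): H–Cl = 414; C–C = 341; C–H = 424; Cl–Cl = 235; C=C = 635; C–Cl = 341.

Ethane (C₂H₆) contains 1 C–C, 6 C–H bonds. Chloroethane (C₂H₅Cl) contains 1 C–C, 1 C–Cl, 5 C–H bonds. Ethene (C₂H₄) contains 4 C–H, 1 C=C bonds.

Reaction 1:
  Bonds broken (reactants):
    C–C: 1 × 341 = 341
    C–H: 6 × 424 = 2544
    Cl–Cl: 1 × 235 = 235
    Σ(broken) = 3120 kJ
  Bonds formed (products):
    C–C: 1 × 341 = 341
    C–Cl: 1 × 341 = 341
    C–H: 5 × 424 = 2120
    H–Cl: 1 × 414 = 414
    Σ(formed) = 3216 kJ
  ΔH_1 = 3120 − 3216 = −96 kJ
Reaction 2:
  Bonds broken (reactants):
    C–H: 4 × 424 = 1696
    C=C: 1 × 635 = 635
    H–Cl: 1 × 414 = 414
    Σ(broken) = 2745 kJ
  Bonds formed (products):
    C–C: 1 × 341 = 341
    C–Cl: 1 × 341 = 341
    C–H: 5 × 424 = 2120
    Σ(formed) = 2802 kJ
  ΔH_2 = 2745 − 2802 = −57 kJ
ΔH_1 − ΔH_2 = −39 kJ, so reaction 1 has the more negative ΔH; |ΔH_1 − ΔH_2| = 39 kJ.

Reaction 1, by 39 kJ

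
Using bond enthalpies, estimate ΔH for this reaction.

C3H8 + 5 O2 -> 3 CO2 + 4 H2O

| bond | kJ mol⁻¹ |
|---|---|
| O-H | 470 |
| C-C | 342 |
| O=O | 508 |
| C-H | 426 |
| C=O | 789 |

Bonds broken (reactants):
  C-C: 2 × 342 = 684
  C-H: 8 × 426 = 3408
  O=O: 5 × 508 = 2540
  Σ(broken) = 6632 kJ
Bonds formed (products):
  C=O: 6 × 789 = 4734
  O-H: 8 × 470 = 3760
  Σ(formed) = 8494 kJ
ΔH = Σ(broken) − Σ(formed) = 6632 − 8494 = −1862 kJ

ΔH ≈ −1862 kJ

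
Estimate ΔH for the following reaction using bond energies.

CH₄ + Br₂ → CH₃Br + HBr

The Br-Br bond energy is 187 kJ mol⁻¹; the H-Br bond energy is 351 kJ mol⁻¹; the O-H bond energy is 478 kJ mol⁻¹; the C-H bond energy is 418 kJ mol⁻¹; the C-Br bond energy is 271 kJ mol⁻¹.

Bonds broken (reactants):
  Br-Br: 1 × 187 = 187
  C-H: 4 × 418 = 1672
  Σ(broken) = 1859 kJ
Bonds formed (products):
  C-Br: 1 × 271 = 271
  C-H: 3 × 418 = 1254
  H-Br: 1 × 351 = 351
  Σ(formed) = 1876 kJ
ΔH = Σ(broken) − Σ(formed) = 1859 − 1876 = −17 kJ

ΔH ≈ −17 kJ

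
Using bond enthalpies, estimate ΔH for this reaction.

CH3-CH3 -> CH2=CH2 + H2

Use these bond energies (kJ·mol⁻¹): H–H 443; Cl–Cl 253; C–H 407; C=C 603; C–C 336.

ΔH ≈ +104 kJ

Bonds broken (reactants):
  C–C: 1 × 336 = 336
  C–H: 6 × 407 = 2442
  Σ(broken) = 2778 kJ
Bonds formed (products):
  C–H: 4 × 407 = 1628
  C=C: 1 × 603 = 603
  H–H: 1 × 443 = 443
  Σ(formed) = 2674 kJ
ΔH = Σ(broken) − Σ(formed) = 2778 − 2674 = +104 kJ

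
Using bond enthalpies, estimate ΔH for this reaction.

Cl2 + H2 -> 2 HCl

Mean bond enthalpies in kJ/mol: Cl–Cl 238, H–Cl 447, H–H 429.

ΔH ≈ −227 kJ

Bonds broken (reactants):
  Cl–Cl: 1 × 238 = 238
  H–H: 1 × 429 = 429
  Σ(broken) = 667 kJ
Bonds formed (products):
  H–Cl: 2 × 447 = 894
  Σ(formed) = 894 kJ
ΔH = Σ(broken) − Σ(formed) = 667 − 894 = −227 kJ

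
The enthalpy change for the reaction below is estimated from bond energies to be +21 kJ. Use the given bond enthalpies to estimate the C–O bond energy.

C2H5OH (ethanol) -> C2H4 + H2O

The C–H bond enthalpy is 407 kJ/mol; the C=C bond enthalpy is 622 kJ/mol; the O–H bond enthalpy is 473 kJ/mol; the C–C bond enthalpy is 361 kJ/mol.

Let D be the C–O bond energy.
Σ(broken) = 1×361 + 5×407 + 1×D + 1×473 = 2869 + D
Σ(formed) = 4×407 + 1×622 + 2×473 = 3196
ΔH = Σ(broken) − Σ(formed) = (2869 + D) − (3196) = −327 + D
Setting this equal to +21 kJ gives D = 348 kJ/mol.

D(C–O) ≈ 348 kJ/mol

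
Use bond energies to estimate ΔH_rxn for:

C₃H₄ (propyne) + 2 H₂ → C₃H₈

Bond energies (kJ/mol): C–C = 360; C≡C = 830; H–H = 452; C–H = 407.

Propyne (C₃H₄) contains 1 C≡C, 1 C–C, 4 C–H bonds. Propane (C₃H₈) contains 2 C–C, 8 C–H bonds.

ΔH ≈ −254 kJ

Bonds broken (reactants):
  C≡C: 1 × 830 = 830
  C–C: 1 × 360 = 360
  C–H: 4 × 407 = 1628
  H–H: 2 × 452 = 904
  Σ(broken) = 3722 kJ
Bonds formed (products):
  C–C: 2 × 360 = 720
  C–H: 8 × 407 = 3256
  Σ(formed) = 3976 kJ
ΔH = Σ(broken) − Σ(formed) = 3722 − 3976 = −254 kJ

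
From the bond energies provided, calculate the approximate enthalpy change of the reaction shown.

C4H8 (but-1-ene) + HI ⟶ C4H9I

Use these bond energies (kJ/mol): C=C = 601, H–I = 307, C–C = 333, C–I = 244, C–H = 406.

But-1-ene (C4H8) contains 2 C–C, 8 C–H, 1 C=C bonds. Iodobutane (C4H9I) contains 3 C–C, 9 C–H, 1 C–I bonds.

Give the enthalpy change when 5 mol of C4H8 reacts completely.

ΔH = −375 kJ

Bonds broken (reactants):
  C–C: 2 × 333 = 666
  C–H: 8 × 406 = 3248
  C=C: 1 × 601 = 601
  H–I: 1 × 307 = 307
  Σ(broken) = 4822 kJ
Bonds formed (products):
  C–C: 3 × 333 = 999
  C–H: 9 × 406 = 3654
  C–I: 1 × 244 = 244
  Σ(formed) = 4897 kJ
ΔH = Σ(broken) − Σ(formed) = 4822 − 4897 = −75 kJ
For 5× the reaction as written: 5 × (−75) = −375 kJ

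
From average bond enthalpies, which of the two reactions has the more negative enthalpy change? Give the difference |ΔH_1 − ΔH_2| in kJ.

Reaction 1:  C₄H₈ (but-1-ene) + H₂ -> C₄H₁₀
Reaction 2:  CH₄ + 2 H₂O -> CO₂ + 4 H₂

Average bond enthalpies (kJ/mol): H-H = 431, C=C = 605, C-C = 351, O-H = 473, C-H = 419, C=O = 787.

Reaction 1:
  Bonds broken (reactants):
    C-C: 2 × 351 = 702
    C-H: 8 × 419 = 3352
    C=C: 1 × 605 = 605
    H-H: 1 × 431 = 431
    Σ(broken) = 5090 kJ
  Bonds formed (products):
    C-C: 3 × 351 = 1053
    C-H: 10 × 419 = 4190
    Σ(formed) = 5243 kJ
  ΔH_1 = 5090 − 5243 = −153 kJ
Reaction 2:
  Bonds broken (reactants):
    C-H: 4 × 419 = 1676
    O-H: 4 × 473 = 1892
    Σ(broken) = 3568 kJ
  Bonds formed (products):
    C=O: 2 × 787 = 1574
    H-H: 4 × 431 = 1724
    Σ(formed) = 3298 kJ
  ΔH_2 = 3568 − 3298 = +270 kJ
ΔH_1 − ΔH_2 = −423 kJ, so reaction 1 has the more negative ΔH; |ΔH_1 − ΔH_2| = 423 kJ.

Reaction 1, by 423 kJ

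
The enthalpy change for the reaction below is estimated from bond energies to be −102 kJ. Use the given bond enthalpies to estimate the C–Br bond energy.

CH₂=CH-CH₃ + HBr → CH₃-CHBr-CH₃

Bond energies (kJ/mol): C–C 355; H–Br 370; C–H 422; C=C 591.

Let D be the C–Br bond energy.
Σ(broken) = 1×355 + 6×422 + 1×591 + 1×370 = 3848
Σ(formed) = 1×D + 2×355 + 7×422 = 3664 + D
ΔH = Σ(broken) − Σ(formed) = (3848) − (3664 + D) = +184 − D
Setting this equal to −102 kJ gives D = 286 kJ/mol.

D(C–Br) ≈ 286 kJ/mol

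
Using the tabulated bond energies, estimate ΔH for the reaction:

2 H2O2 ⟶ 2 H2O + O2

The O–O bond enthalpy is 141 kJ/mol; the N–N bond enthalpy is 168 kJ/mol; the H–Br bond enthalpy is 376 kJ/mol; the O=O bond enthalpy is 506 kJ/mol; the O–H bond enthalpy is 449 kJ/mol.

ΔH ≈ −224 kJ

Bonds broken (reactants):
  O–H: 4 × 449 = 1796
  O–O: 2 × 141 = 282
  Σ(broken) = 2078 kJ
Bonds formed (products):
  O–H: 4 × 449 = 1796
  O=O: 1 × 506 = 506
  Σ(formed) = 2302 kJ
ΔH = Σ(broken) − Σ(formed) = 2078 − 2302 = −224 kJ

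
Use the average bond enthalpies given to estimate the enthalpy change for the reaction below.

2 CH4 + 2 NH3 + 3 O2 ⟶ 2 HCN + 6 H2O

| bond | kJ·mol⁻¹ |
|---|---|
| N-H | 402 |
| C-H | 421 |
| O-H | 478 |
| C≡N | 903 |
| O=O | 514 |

ΔH ≈ −1062 kJ

Bonds broken (reactants):
  C-H: 8 × 421 = 3368
  N-H: 6 × 402 = 2412
  O=O: 3 × 514 = 1542
  Σ(broken) = 7322 kJ
Bonds formed (products):
  C≡N: 2 × 903 = 1806
  C-H: 2 × 421 = 842
  O-H: 12 × 478 = 5736
  Σ(formed) = 8384 kJ
ΔH = Σ(broken) − Σ(formed) = 7322 − 8384 = −1062 kJ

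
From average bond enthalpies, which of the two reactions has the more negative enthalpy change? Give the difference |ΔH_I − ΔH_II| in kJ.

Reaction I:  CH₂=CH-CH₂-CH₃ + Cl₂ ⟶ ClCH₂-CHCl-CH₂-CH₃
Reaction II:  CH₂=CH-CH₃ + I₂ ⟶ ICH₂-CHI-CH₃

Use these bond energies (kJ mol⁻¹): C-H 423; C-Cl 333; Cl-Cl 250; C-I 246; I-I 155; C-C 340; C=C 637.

Reaction I:
  Bonds broken (reactants):
    C-C: 2 × 340 = 680
    C-H: 8 × 423 = 3384
    C=C: 1 × 637 = 637
    Cl-Cl: 1 × 250 = 250
    Σ(broken) = 4951 kJ
  Bonds formed (products):
    C-C: 3 × 340 = 1020
    C-Cl: 2 × 333 = 666
    C-H: 8 × 423 = 3384
    Σ(formed) = 5070 kJ
  ΔH_I = 4951 − 5070 = −119 kJ
Reaction II:
  Bonds broken (reactants):
    C-C: 1 × 340 = 340
    C-H: 6 × 423 = 2538
    C=C: 1 × 637 = 637
    I-I: 1 × 155 = 155
    Σ(broken) = 3670 kJ
  Bonds formed (products):
    C-C: 2 × 340 = 680
    C-H: 6 × 423 = 2538
    C-I: 2 × 246 = 492
    Σ(formed) = 3710 kJ
  ΔH_II = 3670 − 3710 = −40 kJ
ΔH_I − ΔH_II = −79 kJ, so reaction I has the more negative ΔH; |ΔH_I − ΔH_II| = 79 kJ.

Reaction I, by 79 kJ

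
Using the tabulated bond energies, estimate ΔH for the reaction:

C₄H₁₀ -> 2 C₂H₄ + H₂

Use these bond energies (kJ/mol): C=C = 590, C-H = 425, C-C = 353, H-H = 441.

ΔH ≈ +288 kJ

Bonds broken (reactants):
  C-C: 3 × 353 = 1059
  C-H: 10 × 425 = 4250
  Σ(broken) = 5309 kJ
Bonds formed (products):
  C-H: 8 × 425 = 3400
  C=C: 2 × 590 = 1180
  H-H: 1 × 441 = 441
  Σ(formed) = 5021 kJ
ΔH = Σ(broken) − Σ(formed) = 5309 − 5021 = +288 kJ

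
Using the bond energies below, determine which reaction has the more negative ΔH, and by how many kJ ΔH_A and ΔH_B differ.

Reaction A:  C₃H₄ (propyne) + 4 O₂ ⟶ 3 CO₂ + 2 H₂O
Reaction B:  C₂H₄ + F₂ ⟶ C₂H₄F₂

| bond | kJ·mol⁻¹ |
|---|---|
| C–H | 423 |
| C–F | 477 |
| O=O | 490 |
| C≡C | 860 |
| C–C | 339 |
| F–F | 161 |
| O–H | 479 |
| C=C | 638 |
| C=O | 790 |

Reaction A, by 1311 kJ

Reaction A:
  Bonds broken (reactants):
    C≡C: 1 × 860 = 860
    C–C: 1 × 339 = 339
    C–H: 4 × 423 = 1692
    O=O: 4 × 490 = 1960
    Σ(broken) = 4851 kJ
  Bonds formed (products):
    C=O: 6 × 790 = 4740
    O–H: 4 × 479 = 1916
    Σ(formed) = 6656 kJ
  ΔH_A = 4851 − 6656 = −1805 kJ
Reaction B:
  Bonds broken (reactants):
    C–H: 4 × 423 = 1692
    C=C: 1 × 638 = 638
    F–F: 1 × 161 = 161
    Σ(broken) = 2491 kJ
  Bonds formed (products):
    C–C: 1 × 339 = 339
    C–F: 2 × 477 = 954
    C–H: 4 × 423 = 1692
    Σ(formed) = 2985 kJ
  ΔH_B = 2491 − 2985 = −494 kJ
ΔH_A − ΔH_B = −1311 kJ, so reaction A has the more negative ΔH; |ΔH_A − ΔH_B| = 1311 kJ.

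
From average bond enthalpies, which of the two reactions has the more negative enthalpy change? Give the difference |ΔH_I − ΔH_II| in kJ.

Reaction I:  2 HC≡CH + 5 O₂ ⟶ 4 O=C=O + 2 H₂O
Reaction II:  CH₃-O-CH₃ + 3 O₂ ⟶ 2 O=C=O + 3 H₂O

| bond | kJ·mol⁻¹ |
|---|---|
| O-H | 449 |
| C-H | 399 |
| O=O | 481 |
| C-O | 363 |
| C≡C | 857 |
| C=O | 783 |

Reaction I:
  Bonds broken (reactants):
    C≡C: 2 × 857 = 1714
    C-H: 4 × 399 = 1596
    O=O: 5 × 481 = 2405
    Σ(broken) = 5715 kJ
  Bonds formed (products):
    C=O: 8 × 783 = 6264
    O-H: 4 × 449 = 1796
    Σ(formed) = 8060 kJ
  ΔH_I = 5715 − 8060 = −2345 kJ
Reaction II:
  Bonds broken (reactants):
    C-H: 6 × 399 = 2394
    C-O: 2 × 363 = 726
    O=O: 3 × 481 = 1443
    Σ(broken) = 4563 kJ
  Bonds formed (products):
    C=O: 4 × 783 = 3132
    O-H: 6 × 449 = 2694
    Σ(formed) = 5826 kJ
  ΔH_II = 4563 − 5826 = −1263 kJ
ΔH_I − ΔH_II = −1082 kJ, so reaction I has the more negative ΔH; |ΔH_I − ΔH_II| = 1082 kJ.

Reaction I, by 1082 kJ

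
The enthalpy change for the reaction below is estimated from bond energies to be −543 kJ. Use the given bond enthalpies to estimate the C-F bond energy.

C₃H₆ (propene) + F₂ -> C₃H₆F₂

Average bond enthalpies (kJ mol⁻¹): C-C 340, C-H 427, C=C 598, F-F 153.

D(C-F) ≈ 477 kJ/mol

Let D be the C-F bond energy.
Σ(broken) = 1×340 + 6×427 + 1×598 + 1×153 = 3653
Σ(formed) = 2×340 + 2×D + 6×427 = 3242 + 2D
ΔH = Σ(broken) − Σ(formed) = (3653) − (3242 + 2D) = +411 − 2D
Setting this equal to −543 kJ gives 2D = 954, so D = 477 kJ/mol.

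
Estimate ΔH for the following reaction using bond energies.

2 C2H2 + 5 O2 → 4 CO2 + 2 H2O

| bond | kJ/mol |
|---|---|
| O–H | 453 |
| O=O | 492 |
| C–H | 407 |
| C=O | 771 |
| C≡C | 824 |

ΔH ≈ −2244 kJ

Bonds broken (reactants):
  C≡C: 2 × 824 = 1648
  C–H: 4 × 407 = 1628
  O=O: 5 × 492 = 2460
  Σ(broken) = 5736 kJ
Bonds formed (products):
  C=O: 8 × 771 = 6168
  O–H: 4 × 453 = 1812
  Σ(formed) = 7980 kJ
ΔH = Σ(broken) − Σ(formed) = 5736 − 7980 = −2244 kJ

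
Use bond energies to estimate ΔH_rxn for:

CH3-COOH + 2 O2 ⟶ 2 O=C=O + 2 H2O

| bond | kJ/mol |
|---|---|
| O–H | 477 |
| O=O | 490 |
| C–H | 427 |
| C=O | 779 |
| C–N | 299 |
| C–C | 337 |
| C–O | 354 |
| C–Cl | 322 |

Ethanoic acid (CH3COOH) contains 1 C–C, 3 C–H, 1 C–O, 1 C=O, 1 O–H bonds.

Bonds broken (reactants):
  C–C: 1 × 337 = 337
  C–H: 3 × 427 = 1281
  C–O: 1 × 354 = 354
  C=O: 1 × 779 = 779
  O–H: 1 × 477 = 477
  O=O: 2 × 490 = 980
  Σ(broken) = 4208 kJ
Bonds formed (products):
  C=O: 4 × 779 = 3116
  O–H: 4 × 477 = 1908
  Σ(formed) = 5024 kJ
ΔH = Σ(broken) − Σ(formed) = 4208 − 5024 = −816 kJ

ΔH ≈ −816 kJ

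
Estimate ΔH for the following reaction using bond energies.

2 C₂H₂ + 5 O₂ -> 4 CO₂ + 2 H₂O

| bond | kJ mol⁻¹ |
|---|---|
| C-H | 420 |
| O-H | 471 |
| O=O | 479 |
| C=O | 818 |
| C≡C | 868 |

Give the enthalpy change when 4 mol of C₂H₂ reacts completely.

Bonds broken (reactants):
  C≡C: 2 × 868 = 1736
  C-H: 4 × 420 = 1680
  O=O: 5 × 479 = 2395
  Σ(broken) = 5811 kJ
Bonds formed (products):
  C=O: 8 × 818 = 6544
  O-H: 4 × 471 = 1884
  Σ(formed) = 8428 kJ
ΔH = Σ(broken) − Σ(formed) = 5811 − 8428 = −2617 kJ
For 2× the reaction as written: 2 × (−2617) = −5234 kJ

ΔH = −5234 kJ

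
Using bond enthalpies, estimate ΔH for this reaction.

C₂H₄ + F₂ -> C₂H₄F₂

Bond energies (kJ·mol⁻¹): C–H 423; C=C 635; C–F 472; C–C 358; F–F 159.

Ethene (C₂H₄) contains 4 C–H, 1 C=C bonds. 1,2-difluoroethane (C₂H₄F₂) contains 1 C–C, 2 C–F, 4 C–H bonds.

ΔH ≈ −508 kJ

Bonds broken (reactants):
  C–H: 4 × 423 = 1692
  C=C: 1 × 635 = 635
  F–F: 1 × 159 = 159
  Σ(broken) = 2486 kJ
Bonds formed (products):
  C–C: 1 × 358 = 358
  C–F: 2 × 472 = 944
  C–H: 4 × 423 = 1692
  Σ(formed) = 2994 kJ
ΔH = Σ(broken) − Σ(formed) = 2486 − 2994 = −508 kJ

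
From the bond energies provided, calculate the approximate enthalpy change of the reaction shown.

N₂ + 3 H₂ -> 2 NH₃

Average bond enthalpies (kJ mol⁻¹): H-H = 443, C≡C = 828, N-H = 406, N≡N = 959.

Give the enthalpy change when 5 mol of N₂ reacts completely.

Bonds broken (reactants):
  H-H: 3 × 443 = 1329
  N≡N: 1 × 959 = 959
  Σ(broken) = 2288 kJ
Bonds formed (products):
  N-H: 6 × 406 = 2436
  Σ(formed) = 2436 kJ
ΔH = Σ(broken) − Σ(formed) = 2288 − 2436 = −148 kJ
For 5× the reaction as written: 5 × (−148) = −740 kJ

ΔH = −740 kJ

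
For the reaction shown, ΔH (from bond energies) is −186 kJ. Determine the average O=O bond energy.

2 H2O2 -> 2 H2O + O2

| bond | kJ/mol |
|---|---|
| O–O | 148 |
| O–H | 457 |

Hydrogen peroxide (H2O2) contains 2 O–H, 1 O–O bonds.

D(O=O) ≈ 482 kJ/mol

Let D be the O=O bond energy.
Σ(broken) = 4×457 + 2×148 = 2124
Σ(formed) = 4×457 + 1×D = 1828 + D
ΔH = Σ(broken) − Σ(formed) = (2124) − (1828 + D) = +296 − D
Setting this equal to −186 kJ gives D = 482 kJ/mol.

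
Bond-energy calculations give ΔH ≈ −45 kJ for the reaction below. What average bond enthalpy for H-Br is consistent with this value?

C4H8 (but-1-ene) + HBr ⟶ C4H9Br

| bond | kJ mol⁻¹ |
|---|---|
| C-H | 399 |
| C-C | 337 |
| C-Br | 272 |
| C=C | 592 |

D(H-Br) ≈ 371 kJ/mol

Let D be the H-Br bond energy.
Σ(broken) = 2×337 + 8×399 + 1×592 + 1×D = 4458 + D
Σ(formed) = 1×272 + 3×337 + 9×399 = 4874
ΔH = Σ(broken) − Σ(formed) = (4458 + D) − (4874) = −416 + D
Setting this equal to −45 kJ gives D = 371 kJ/mol.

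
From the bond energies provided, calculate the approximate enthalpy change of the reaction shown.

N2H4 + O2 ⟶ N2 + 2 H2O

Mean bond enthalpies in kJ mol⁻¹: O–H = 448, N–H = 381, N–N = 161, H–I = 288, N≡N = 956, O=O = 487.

Bonds broken (reactants):
  N–H: 4 × 381 = 1524
  N–N: 1 × 161 = 161
  O=O: 1 × 487 = 487
  Σ(broken) = 2172 kJ
Bonds formed (products):
  N≡N: 1 × 956 = 956
  O–H: 4 × 448 = 1792
  Σ(formed) = 2748 kJ
ΔH = Σ(broken) − Σ(formed) = 2172 − 2748 = −576 kJ

ΔH ≈ −576 kJ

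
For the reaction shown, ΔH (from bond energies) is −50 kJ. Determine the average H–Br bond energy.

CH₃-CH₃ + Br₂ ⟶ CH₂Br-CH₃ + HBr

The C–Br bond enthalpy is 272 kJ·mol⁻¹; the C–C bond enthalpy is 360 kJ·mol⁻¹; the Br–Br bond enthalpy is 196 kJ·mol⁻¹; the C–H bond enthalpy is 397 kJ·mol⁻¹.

D(H–Br) ≈ 371 kJ/mol

Let D be the H–Br bond energy.
Σ(broken) = 1×196 + 1×360 + 6×397 = 2938
Σ(formed) = 1×272 + 1×360 + 5×397 + 1×D = 2617 + D
ΔH = Σ(broken) − Σ(formed) = (2938) − (2617 + D) = +321 − D
Setting this equal to −50 kJ gives D = 371 kJ/mol.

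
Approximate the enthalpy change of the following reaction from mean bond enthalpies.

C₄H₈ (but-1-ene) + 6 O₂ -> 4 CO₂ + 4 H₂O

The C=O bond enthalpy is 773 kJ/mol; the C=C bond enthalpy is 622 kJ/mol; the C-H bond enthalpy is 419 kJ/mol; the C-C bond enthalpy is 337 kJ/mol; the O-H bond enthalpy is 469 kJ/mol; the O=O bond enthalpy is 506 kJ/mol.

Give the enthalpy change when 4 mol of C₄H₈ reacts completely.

ΔH = −9008 kJ

Bonds broken (reactants):
  C-C: 2 × 337 = 674
  C-H: 8 × 419 = 3352
  C=C: 1 × 622 = 622
  O=O: 6 × 506 = 3036
  Σ(broken) = 7684 kJ
Bonds formed (products):
  C=O: 8 × 773 = 6184
  O-H: 8 × 469 = 3752
  Σ(formed) = 9936 kJ
ΔH = Σ(broken) − Σ(formed) = 7684 − 9936 = −2252 kJ
For 4× the reaction as written: 4 × (−2252) = −9008 kJ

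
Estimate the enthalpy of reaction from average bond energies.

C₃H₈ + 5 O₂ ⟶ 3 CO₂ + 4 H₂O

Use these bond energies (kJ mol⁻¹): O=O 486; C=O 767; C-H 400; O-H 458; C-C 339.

ΔH ≈ −1958 kJ

Bonds broken (reactants):
  C-C: 2 × 339 = 678
  C-H: 8 × 400 = 3200
  O=O: 5 × 486 = 2430
  Σ(broken) = 6308 kJ
Bonds formed (products):
  C=O: 6 × 767 = 4602
  O-H: 8 × 458 = 3664
  Σ(formed) = 8266 kJ
ΔH = Σ(broken) − Σ(formed) = 6308 − 8266 = −1958 kJ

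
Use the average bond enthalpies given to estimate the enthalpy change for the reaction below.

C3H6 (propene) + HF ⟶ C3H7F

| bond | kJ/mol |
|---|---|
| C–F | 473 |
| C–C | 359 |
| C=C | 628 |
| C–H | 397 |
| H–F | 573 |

Bonds broken (reactants):
  C–C: 1 × 359 = 359
  C–H: 6 × 397 = 2382
  C=C: 1 × 628 = 628
  H–F: 1 × 573 = 573
  Σ(broken) = 3942 kJ
Bonds formed (products):
  C–C: 2 × 359 = 718
  C–F: 1 × 473 = 473
  C–H: 7 × 397 = 2779
  Σ(formed) = 3970 kJ
ΔH = Σ(broken) − Σ(formed) = 3942 − 3970 = −28 kJ

ΔH ≈ −28 kJ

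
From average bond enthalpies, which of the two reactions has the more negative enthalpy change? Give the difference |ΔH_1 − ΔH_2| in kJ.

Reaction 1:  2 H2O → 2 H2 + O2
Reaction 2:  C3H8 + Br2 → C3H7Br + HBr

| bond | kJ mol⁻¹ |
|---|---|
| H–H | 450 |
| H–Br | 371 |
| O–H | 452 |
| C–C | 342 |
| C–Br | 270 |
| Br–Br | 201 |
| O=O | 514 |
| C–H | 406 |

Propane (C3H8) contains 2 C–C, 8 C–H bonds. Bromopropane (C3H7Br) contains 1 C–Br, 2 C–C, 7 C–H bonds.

Reaction 1:
  Bonds broken (reactants):
    O–H: 4 × 452 = 1808
    Σ(broken) = 1808 kJ
  Bonds formed (products):
    H–H: 2 × 450 = 900
    O=O: 1 × 514 = 514
    Σ(formed) = 1414 kJ
  ΔH_1 = 1808 − 1414 = +394 kJ
Reaction 2:
  Bonds broken (reactants):
    Br–Br: 1 × 201 = 201
    C–C: 2 × 342 = 684
    C–H: 8 × 406 = 3248
    Σ(broken) = 4133 kJ
  Bonds formed (products):
    C–Br: 1 × 270 = 270
    C–C: 2 × 342 = 684
    C–H: 7 × 406 = 2842
    H–Br: 1 × 371 = 371
    Σ(formed) = 4167 kJ
  ΔH_2 = 4133 − 4167 = −34 kJ
ΔH_1 − ΔH_2 = +428 kJ, so reaction 2 has the more negative ΔH; |ΔH_1 − ΔH_2| = 428 kJ.

Reaction 2, by 428 kJ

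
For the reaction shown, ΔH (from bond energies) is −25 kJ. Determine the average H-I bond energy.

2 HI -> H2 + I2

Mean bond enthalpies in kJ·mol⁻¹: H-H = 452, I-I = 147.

D(H-I) ≈ 287 kJ/mol

Let D be the H-I bond energy.
Σ(broken) = 2×D = 2D
Σ(formed) = 1×452 + 1×147 = 599
ΔH = Σ(broken) − Σ(formed) = (2D) − (599) = −599 + 2D
Setting this equal to −25 kJ gives 2D = 574, so D = 287 kJ/mol.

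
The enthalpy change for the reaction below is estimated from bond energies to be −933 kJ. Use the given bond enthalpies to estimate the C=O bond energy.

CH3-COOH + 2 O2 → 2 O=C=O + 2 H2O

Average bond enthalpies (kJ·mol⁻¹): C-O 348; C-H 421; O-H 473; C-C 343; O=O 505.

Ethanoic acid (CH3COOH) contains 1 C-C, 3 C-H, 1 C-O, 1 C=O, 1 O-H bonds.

Let D be the C=O bond energy.
Σ(broken) = 1×343 + 3×421 + 1×348 + 1×D + 1×473 + 2×505 = 3437 + D
Σ(formed) = 4×D + 4×473 = 1892 + 4D
ΔH = Σ(broken) − Σ(formed) = (3437 + D) − (1892 + 4D) = +1545 − 3D
Setting this equal to −933 kJ gives 3D = 2478, so D = 826 kJ/mol.

D(C=O) ≈ 826 kJ/mol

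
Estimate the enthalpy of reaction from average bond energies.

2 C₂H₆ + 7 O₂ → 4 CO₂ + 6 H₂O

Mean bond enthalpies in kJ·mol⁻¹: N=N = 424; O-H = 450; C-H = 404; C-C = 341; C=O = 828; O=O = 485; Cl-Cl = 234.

Bonds broken (reactants):
  C-C: 2 × 341 = 682
  C-H: 12 × 404 = 4848
  O=O: 7 × 485 = 3395
  Σ(broken) = 8925 kJ
Bonds formed (products):
  C=O: 8 × 828 = 6624
  O-H: 12 × 450 = 5400
  Σ(formed) = 12024 kJ
ΔH = Σ(broken) − Σ(formed) = 8925 − 12024 = −3099 kJ

ΔH ≈ −3099 kJ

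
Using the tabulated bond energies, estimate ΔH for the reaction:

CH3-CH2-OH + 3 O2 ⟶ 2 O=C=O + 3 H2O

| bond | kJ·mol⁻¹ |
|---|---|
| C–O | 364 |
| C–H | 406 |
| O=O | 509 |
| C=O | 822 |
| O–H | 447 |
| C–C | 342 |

Bonds broken (reactants):
  C–C: 1 × 342 = 342
  C–H: 5 × 406 = 2030
  C–O: 1 × 364 = 364
  O–H: 1 × 447 = 447
  O=O: 3 × 509 = 1527
  Σ(broken) = 4710 kJ
Bonds formed (products):
  C=O: 4 × 822 = 3288
  O–H: 6 × 447 = 2682
  Σ(formed) = 5970 kJ
ΔH = Σ(broken) − Σ(formed) = 4710 − 5970 = −1260 kJ

ΔH ≈ −1260 kJ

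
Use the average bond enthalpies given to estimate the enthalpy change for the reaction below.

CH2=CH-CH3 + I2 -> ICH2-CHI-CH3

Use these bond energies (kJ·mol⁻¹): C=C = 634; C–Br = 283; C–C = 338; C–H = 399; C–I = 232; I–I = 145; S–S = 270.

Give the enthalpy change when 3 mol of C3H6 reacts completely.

Bonds broken (reactants):
  C–C: 1 × 338 = 338
  C–H: 6 × 399 = 2394
  C=C: 1 × 634 = 634
  I–I: 1 × 145 = 145
  Σ(broken) = 3511 kJ
Bonds formed (products):
  C–C: 2 × 338 = 676
  C–H: 6 × 399 = 2394
  C–I: 2 × 232 = 464
  Σ(formed) = 3534 kJ
ΔH = Σ(broken) − Σ(formed) = 3511 − 3534 = −23 kJ
For 3× the reaction as written: 3 × (−23) = −69 kJ

ΔH = −69 kJ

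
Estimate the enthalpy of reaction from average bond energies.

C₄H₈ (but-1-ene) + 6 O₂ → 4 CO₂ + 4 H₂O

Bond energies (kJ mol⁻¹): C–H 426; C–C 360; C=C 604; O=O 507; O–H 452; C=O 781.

Bonds broken (reactants):
  C–C: 2 × 360 = 720
  C–H: 8 × 426 = 3408
  C=C: 1 × 604 = 604
  O=O: 6 × 507 = 3042
  Σ(broken) = 7774 kJ
Bonds formed (products):
  C=O: 8 × 781 = 6248
  O–H: 8 × 452 = 3616
  Σ(formed) = 9864 kJ
ΔH = Σ(broken) − Σ(formed) = 7774 − 9864 = −2090 kJ

ΔH ≈ −2090 kJ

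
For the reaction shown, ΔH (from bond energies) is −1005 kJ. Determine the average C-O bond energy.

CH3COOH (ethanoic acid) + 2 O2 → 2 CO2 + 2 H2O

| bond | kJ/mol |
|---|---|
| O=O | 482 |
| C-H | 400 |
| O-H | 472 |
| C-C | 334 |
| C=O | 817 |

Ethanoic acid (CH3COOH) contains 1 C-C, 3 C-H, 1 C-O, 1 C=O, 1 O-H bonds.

D(C-O) ≈ 364 kJ/mol

Let D be the C-O bond energy.
Σ(broken) = 1×334 + 3×400 + 1×D + 1×817 + 1×472 + 2×482 = 3787 + D
Σ(formed) = 4×817 + 4×472 = 5156
ΔH = Σ(broken) − Σ(formed) = (3787 + D) − (5156) = −1369 + D
Setting this equal to −1005 kJ gives D = 364 kJ/mol.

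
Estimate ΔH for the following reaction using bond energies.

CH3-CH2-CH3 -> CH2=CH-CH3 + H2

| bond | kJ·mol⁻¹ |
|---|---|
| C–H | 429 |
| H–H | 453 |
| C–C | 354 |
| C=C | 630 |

ΔH ≈ +129 kJ

Bonds broken (reactants):
  C–C: 2 × 354 = 708
  C–H: 8 × 429 = 3432
  Σ(broken) = 4140 kJ
Bonds formed (products):
  C–C: 1 × 354 = 354
  C–H: 6 × 429 = 2574
  C=C: 1 × 630 = 630
  H–H: 1 × 453 = 453
  Σ(formed) = 4011 kJ
ΔH = Σ(broken) − Σ(formed) = 4140 − 4011 = +129 kJ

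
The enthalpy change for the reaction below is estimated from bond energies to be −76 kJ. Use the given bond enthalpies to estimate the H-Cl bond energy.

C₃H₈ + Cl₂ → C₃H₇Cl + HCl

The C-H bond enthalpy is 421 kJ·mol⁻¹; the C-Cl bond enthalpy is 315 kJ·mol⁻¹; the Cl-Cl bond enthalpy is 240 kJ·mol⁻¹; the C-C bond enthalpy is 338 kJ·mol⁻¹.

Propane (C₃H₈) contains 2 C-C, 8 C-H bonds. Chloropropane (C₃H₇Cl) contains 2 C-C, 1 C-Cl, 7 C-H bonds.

Let D be the H-Cl bond energy.
Σ(broken) = 2×338 + 8×421 + 1×240 = 4284
Σ(formed) = 2×338 + 1×315 + 7×421 + 1×D = 3938 + D
ΔH = Σ(broken) − Σ(formed) = (4284) − (3938 + D) = +346 − D
Setting this equal to −76 kJ gives D = 422 kJ/mol.

D(H-Cl) ≈ 422 kJ/mol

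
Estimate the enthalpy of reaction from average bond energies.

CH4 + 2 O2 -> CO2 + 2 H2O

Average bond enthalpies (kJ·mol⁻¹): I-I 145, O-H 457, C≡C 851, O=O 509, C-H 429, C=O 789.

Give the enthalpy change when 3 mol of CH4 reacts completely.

Bonds broken (reactants):
  C-H: 4 × 429 = 1716
  O=O: 2 × 509 = 1018
  Σ(broken) = 2734 kJ
Bonds formed (products):
  C=O: 2 × 789 = 1578
  O-H: 4 × 457 = 1828
  Σ(formed) = 3406 kJ
ΔH = Σ(broken) − Σ(formed) = 2734 − 3406 = −672 kJ
For 3× the reaction as written: 3 × (−672) = −2016 kJ

ΔH = −2016 kJ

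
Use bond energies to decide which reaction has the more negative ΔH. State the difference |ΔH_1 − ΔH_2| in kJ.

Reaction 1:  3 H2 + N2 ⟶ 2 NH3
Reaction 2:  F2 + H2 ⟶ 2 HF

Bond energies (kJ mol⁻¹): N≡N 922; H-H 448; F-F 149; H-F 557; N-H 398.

Reaction 1:
  Bonds broken (reactants):
    H-H: 3 × 448 = 1344
    N≡N: 1 × 922 = 922
    Σ(broken) = 2266 kJ
  Bonds formed (products):
    N-H: 6 × 398 = 2388
    Σ(formed) = 2388 kJ
  ΔH_1 = 2266 − 2388 = −122 kJ
Reaction 2:
  Bonds broken (reactants):
    F-F: 1 × 149 = 149
    H-H: 1 × 448 = 448
    Σ(broken) = 597 kJ
  Bonds formed (products):
    H-F: 2 × 557 = 1114
    Σ(formed) = 1114 kJ
  ΔH_2 = 597 − 1114 = −517 kJ
ΔH_1 − ΔH_2 = +395 kJ, so reaction 2 has the more negative ΔH; |ΔH_1 − ΔH_2| = 395 kJ.

Reaction 2, by 395 kJ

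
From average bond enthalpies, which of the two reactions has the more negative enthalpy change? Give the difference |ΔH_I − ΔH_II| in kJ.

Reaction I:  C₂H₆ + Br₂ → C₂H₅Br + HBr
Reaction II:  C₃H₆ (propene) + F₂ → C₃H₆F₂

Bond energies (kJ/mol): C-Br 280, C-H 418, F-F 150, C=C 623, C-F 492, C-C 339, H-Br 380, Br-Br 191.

Reaction I:
  Bonds broken (reactants):
    Br-Br: 1 × 191 = 191
    C-C: 1 × 339 = 339
    C-H: 6 × 418 = 2508
    Σ(broken) = 3038 kJ
  Bonds formed (products):
    C-Br: 1 × 280 = 280
    C-C: 1 × 339 = 339
    C-H: 5 × 418 = 2090
    H-Br: 1 × 380 = 380
    Σ(formed) = 3089 kJ
  ΔH_I = 3038 − 3089 = −51 kJ
Reaction II:
  Bonds broken (reactants):
    C-C: 1 × 339 = 339
    C-H: 6 × 418 = 2508
    C=C: 1 × 623 = 623
    F-F: 1 × 150 = 150
    Σ(broken) = 3620 kJ
  Bonds formed (products):
    C-C: 2 × 339 = 678
    C-F: 2 × 492 = 984
    C-H: 6 × 418 = 2508
    Σ(formed) = 4170 kJ
  ΔH_II = 3620 − 4170 = −550 kJ
ΔH_I − ΔH_II = +499 kJ, so reaction II has the more negative ΔH; |ΔH_I − ΔH_II| = 499 kJ.

Reaction II, by 499 kJ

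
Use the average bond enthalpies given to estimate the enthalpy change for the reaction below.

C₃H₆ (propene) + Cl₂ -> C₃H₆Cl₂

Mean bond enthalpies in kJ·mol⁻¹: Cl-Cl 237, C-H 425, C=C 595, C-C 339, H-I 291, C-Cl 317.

Bonds broken (reactants):
  C-C: 1 × 339 = 339
  C-H: 6 × 425 = 2550
  C=C: 1 × 595 = 595
  Cl-Cl: 1 × 237 = 237
  Σ(broken) = 3721 kJ
Bonds formed (products):
  C-C: 2 × 339 = 678
  C-Cl: 2 × 317 = 634
  C-H: 6 × 425 = 2550
  Σ(formed) = 3862 kJ
ΔH = Σ(broken) − Σ(formed) = 3721 − 3862 = −141 kJ

ΔH ≈ −141 kJ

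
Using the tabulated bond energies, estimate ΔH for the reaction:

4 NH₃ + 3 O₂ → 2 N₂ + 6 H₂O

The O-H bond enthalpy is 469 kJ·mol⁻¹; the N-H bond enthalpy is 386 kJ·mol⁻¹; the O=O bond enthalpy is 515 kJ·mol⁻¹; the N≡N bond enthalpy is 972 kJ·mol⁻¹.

Bonds broken (reactants):
  N-H: 12 × 386 = 4632
  O=O: 3 × 515 = 1545
  Σ(broken) = 6177 kJ
Bonds formed (products):
  N≡N: 2 × 972 = 1944
  O-H: 12 × 469 = 5628
  Σ(formed) = 7572 kJ
ΔH = Σ(broken) − Σ(formed) = 6177 − 7572 = −1395 kJ

ΔH ≈ −1395 kJ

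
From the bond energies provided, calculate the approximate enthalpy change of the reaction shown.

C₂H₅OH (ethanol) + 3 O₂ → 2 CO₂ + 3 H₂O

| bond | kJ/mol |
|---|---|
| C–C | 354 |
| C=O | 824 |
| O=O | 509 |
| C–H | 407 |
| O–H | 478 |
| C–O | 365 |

ΔH ≈ −1405 kJ

Bonds broken (reactants):
  C–C: 1 × 354 = 354
  C–H: 5 × 407 = 2035
  C–O: 1 × 365 = 365
  O–H: 1 × 478 = 478
  O=O: 3 × 509 = 1527
  Σ(broken) = 4759 kJ
Bonds formed (products):
  C=O: 4 × 824 = 3296
  O–H: 6 × 478 = 2868
  Σ(formed) = 6164 kJ
ΔH = Σ(broken) − Σ(formed) = 4759 − 6164 = −1405 kJ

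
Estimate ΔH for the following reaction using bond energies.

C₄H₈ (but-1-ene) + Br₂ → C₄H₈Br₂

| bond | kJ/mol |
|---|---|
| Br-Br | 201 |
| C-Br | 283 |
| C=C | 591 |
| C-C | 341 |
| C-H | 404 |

Bonds broken (reactants):
  Br-Br: 1 × 201 = 201
  C-C: 2 × 341 = 682
  C-H: 8 × 404 = 3232
  C=C: 1 × 591 = 591
  Σ(broken) = 4706 kJ
Bonds formed (products):
  C-Br: 2 × 283 = 566
  C-C: 3 × 341 = 1023
  C-H: 8 × 404 = 3232
  Σ(formed) = 4821 kJ
ΔH = Σ(broken) − Σ(formed) = 4706 − 4821 = −115 kJ

ΔH ≈ −115 kJ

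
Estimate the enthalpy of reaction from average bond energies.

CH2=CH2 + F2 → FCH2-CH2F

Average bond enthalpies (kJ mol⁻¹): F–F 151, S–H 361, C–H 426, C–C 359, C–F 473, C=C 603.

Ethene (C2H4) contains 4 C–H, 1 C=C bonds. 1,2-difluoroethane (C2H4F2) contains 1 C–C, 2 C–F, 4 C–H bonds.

ΔH ≈ −551 kJ

Bonds broken (reactants):
  C–H: 4 × 426 = 1704
  C=C: 1 × 603 = 603
  F–F: 1 × 151 = 151
  Σ(broken) = 2458 kJ
Bonds formed (products):
  C–C: 1 × 359 = 359
  C–F: 2 × 473 = 946
  C–H: 4 × 426 = 1704
  Σ(formed) = 3009 kJ
ΔH = Σ(broken) − Σ(formed) = 2458 − 3009 = −551 kJ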